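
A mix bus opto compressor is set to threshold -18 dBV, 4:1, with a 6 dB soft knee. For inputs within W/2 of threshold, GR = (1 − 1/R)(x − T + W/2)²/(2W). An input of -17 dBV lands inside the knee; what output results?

-18 dBV

x − T + W/2 = -17 − (-18) + 3 = 4.
GR = (1 − 1/4) × 4² / 12 = 0.75 × 16 / 12 = 1 dB.
Output = -17 − 1 = -18 dBV.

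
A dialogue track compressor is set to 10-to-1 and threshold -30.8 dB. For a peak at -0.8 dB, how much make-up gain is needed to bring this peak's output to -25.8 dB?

Overshoot 30 dB → 30/10 = 3 dB after compression, so the compressed level is -30.8 + 3 = -27.8 dB.
Make-up = target − compressed = -25.8 − (-27.8) = 2 dB.

2 dB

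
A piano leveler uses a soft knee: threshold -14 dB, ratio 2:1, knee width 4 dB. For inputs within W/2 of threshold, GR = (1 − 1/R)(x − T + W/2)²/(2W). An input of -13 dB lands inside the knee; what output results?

-13.5625 dB

x − T + W/2 = -13 − (-14) + 2 = 3.
GR = (1 − 1/2) × 3² / 8 = 0.5 × 9 / 8 = 0.5625 dB.
Output = -13 − 0.5625 = -13.5625 dB.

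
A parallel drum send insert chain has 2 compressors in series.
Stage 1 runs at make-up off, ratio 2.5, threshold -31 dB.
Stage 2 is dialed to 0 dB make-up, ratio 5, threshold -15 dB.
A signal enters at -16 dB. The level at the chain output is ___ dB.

Stage 1: overshoot 15 dB → 15/2.5 = 6 dB → -25 dB.
Stage 2: below threshold (-25 ≤ -15); passes unchanged; output -25 dB.

-25 dB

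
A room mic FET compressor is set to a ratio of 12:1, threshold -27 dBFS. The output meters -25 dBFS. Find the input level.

That's 2 dB above the -27 dBFS threshold.
Undo the ratio: input overshoot = 2 × 12 = 24 dB, giving input = -3 dBFS.

-3 dBFS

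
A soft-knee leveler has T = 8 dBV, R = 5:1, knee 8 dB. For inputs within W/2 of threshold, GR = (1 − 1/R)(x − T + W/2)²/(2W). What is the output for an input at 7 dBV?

x − T + W/2 = 7 − 8 + 4 = 3.
GR = (1 − 1/5) × 3² / 16 = 0.8 × 9 / 16 = 0.45 dB.
Output = 7 − 0.45 = 6.55 dBV.

6.55 dBV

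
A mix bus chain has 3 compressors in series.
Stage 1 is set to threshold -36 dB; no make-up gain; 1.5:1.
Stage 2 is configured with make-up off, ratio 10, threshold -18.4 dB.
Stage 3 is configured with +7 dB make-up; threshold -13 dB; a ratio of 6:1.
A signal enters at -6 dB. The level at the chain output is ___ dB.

-11.16 dB

Stage 1: -6 dB is 30 dB over -36 dB; at 1.5:1 that becomes 20 dB over, giving -16 dB.
Stage 2: 2.4 dB above -18.4 dB, reduced 10:1 to 0.24 dB above → -18.16 dB.
Stage 3: -18.16 dB is at or below the -13 dB threshold — no compression; make-up brings it to -11.16 dB.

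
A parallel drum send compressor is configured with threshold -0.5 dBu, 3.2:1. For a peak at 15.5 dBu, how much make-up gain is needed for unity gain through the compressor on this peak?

Without make-up, output = threshold + overshoot/3.2 = -0.5 + 5 = 4.5 dBu.
Gap to target: 11 dB.

11 dB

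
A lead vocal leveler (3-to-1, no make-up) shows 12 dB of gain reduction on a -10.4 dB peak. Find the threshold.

-28.4 dB

Let T be the threshold. Output overshoot = (input overshoot)/R, so -22.4 − T = (-10.4 − T)/3.
3·(-22.4 − T) = -10.4 − T → 2·T = -67.2 − (-10.4) = -56.8.
T = -56.8/2 = -28.4 dB.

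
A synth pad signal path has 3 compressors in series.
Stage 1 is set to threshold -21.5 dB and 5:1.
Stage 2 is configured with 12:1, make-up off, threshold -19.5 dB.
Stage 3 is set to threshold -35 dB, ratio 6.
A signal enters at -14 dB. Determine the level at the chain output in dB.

Stage 1: -14 dB is 7.5 dB over -21.5 dB; at 5:1 that becomes 1.5 dB over, giving -20 dB.
Stage 2: -20 dB is at or below the -19.5 dB threshold — no compression; output -20 dB.
Stage 3: 15 dB above -35 dB, reduced 6:1 to 2.5 dB above → -32.5 dB.

-32.5 dB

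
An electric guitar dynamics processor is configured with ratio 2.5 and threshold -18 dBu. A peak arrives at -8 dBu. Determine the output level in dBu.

-14 dBu

The input is 10 dB above the -18 dBu threshold.
At 2.5:1 the overshoot is divided by 2.5, leaving 4 dB above threshold.
Output = -18 + 4 = -14 dBu.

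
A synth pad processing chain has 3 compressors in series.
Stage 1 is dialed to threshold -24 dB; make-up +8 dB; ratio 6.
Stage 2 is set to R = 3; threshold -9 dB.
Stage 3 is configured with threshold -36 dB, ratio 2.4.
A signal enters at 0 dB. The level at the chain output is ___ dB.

Stage 1: overshoot 24 dB → 24/6 = 4 dB → -20 dB; +8 dB make-up → -12 dB.
Stage 2: -12 dB is at or below the -9 dB threshold — no compression; output -12 dB.
Stage 3: -12 dB is 24 dB over -36 dB; at 2.4:1 that becomes 10 dB over, giving -26 dB.

-26 dB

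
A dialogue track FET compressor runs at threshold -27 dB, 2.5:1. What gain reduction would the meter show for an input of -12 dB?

9 dB

-12 dB exceeds the threshold by 15 dB.
After 2.5:1 compression the overshoot becomes 15/2.5 = 6 dB.
Gain reduction = 15 − 6 = 9 dB.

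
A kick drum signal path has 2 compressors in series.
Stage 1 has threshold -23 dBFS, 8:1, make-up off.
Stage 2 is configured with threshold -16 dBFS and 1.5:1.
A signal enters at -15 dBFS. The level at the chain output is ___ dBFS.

-22 dBFS

Stage 1: 8 dB above -23 dBFS, reduced 8:1 to 1 dB above → -22 dBFS.
Stage 2: -22 dBFS is at or below the -16 dBFS threshold — no compression; output -22 dBFS.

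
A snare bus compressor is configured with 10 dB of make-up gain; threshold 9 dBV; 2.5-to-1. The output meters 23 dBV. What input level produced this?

19 dBV

Remove make-up: 23 − 10 = 13 dBV.
That's 4 dB above the 9 dBV threshold.
Undo the ratio: input overshoot = 4 × 2.5 = 10 dB, giving input = 19 dBV.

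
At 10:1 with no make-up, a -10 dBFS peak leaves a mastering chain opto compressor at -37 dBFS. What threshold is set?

-40 dBFS

Gain reduction = -10 − (-37) = 27 dB; output overshoot = GR / (R − 1) = 27 / 9 = 3 dB.
Threshold = output − output overshoot = -37 − 3 = -40 dBFS.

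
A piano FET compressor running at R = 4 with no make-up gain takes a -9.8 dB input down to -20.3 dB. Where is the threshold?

-23.8 dB

Gain reduction = -9.8 − (-20.3) = 10.5 dB; output overshoot = GR / (R − 1) = 10.5 / 3 = 3.5 dB.
Threshold = output − output overshoot = -20.3 − 3.5 = -23.8 dB.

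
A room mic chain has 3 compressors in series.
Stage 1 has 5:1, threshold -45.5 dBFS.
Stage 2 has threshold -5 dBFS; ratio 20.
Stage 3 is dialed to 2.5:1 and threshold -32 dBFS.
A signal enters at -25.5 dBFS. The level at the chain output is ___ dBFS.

Stage 1: overshoot 20 dB → 20/5 = 4 dB → -41.5 dBFS.
Stage 2: -41.5 dBFS is at or below the -5 dBFS threshold — no compression; output -41.5 dBFS.
Stage 3: -41.5 dBFS ≤ -32 dBFS, so stage 3 doesn't engage; output -41.5 dBFS.

-41.5 dBFS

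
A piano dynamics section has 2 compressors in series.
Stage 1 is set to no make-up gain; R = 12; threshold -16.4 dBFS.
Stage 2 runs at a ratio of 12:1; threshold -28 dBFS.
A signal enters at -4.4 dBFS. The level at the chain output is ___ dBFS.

-26.95 dBFS

Stage 1: -4.4 dBFS is 12 dB over -16.4 dBFS; at 12:1 that becomes 1 dB over, giving -15.4 dBFS.
Stage 2: overshoot 12.6 dB → 12.6/12 = 1.05 dB → -26.95 dBFS.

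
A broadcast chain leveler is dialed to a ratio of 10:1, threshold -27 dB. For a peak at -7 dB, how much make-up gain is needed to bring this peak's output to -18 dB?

7 dB

Without make-up, output = threshold + overshoot/10 = -27 + 2 = -25 dB.
Gap to target: 7 dB.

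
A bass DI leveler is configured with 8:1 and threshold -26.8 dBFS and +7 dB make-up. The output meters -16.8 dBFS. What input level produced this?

Remove make-up: -16.8 − 7 = -23.8 dBFS.
That's 3 dB above the -26.8 dBFS threshold.
Before 8:1 compression the overshoot was 3 × 8 = 24 dB, so input = -26.8 + 24 = -2.8 dBFS.

-2.8 dBFS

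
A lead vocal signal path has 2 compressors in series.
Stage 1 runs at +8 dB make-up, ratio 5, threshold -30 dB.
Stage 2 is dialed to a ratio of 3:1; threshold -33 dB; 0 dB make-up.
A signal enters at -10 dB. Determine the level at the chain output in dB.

-28 dB

Stage 1: overshoot 20 dB → 20/5 = 4 dB → -26 dB; +8 dB make-up → -18 dB.
Stage 2: -18 dB is 15 dB over -33 dB; at 3:1 that becomes 5 dB over, giving -28 dB.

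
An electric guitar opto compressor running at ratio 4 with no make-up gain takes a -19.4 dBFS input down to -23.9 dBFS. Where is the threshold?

-25.4 dBFS

Input is 6 dB above T (since output overshoot × R = input overshoot: (-23.9 − T)·4 = -19.4 − T gives T = -25.4 dBFS).
Check: -25.4 + (-19.4 − (-25.4))/4 = -25.4 + 1.5 = -23.9 dBFS. ✓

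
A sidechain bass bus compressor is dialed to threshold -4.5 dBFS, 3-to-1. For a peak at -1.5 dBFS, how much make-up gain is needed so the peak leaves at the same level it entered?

2 dB

The peak compresses to -4.5 + 3/3 = -3.5 dBFS.
To reach -1.5 dBFS requires -1.5 − (-3.5) = 2 dB of make-up.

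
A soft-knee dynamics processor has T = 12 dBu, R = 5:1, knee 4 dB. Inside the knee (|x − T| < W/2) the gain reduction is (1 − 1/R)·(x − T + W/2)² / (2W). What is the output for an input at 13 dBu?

x − T + W/2 = 13 − 12 + 2 = 3.
GR = (1 − 1/5) × 3² / 8 = 0.8 × 9 / 8 = 0.9 dB.
Output = 13 − 0.9 = 12.1 dBu.

12.1 dBu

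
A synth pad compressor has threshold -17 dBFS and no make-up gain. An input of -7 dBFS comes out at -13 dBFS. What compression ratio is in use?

Input overshoot = -7 − (-17) = 10 dB; output overshoot = -13 − (-17) = 4 dB.
Ratio = 10 / 4 = 2.5.

2.5:1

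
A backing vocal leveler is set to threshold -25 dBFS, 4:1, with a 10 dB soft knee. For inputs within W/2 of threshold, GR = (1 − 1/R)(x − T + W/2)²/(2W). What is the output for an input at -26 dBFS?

-26.6 dBFS

x − T + W/2 = -26 − (-25) + 5 = 4.
GR = (1 − 1/4) × 4² / 20 = 0.75 × 16 / 20 = 0.6 dB.
Output = -26 − 0.6 = -26.6 dBFS.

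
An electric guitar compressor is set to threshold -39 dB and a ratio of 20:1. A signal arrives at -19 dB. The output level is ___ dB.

-38 dB

Overshoot: -19 − (-39) = 20 dB.
20:1 compression reduces that to 20/20 = 1 dB over.
Output = -39 + 1 = -38 dB.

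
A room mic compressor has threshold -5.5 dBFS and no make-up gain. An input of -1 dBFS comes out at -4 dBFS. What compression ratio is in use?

3:1

Input overshoot = -1 − (-5.5) = 4.5 dB; output overshoot = -4 − (-5.5) = 1.5 dB.
Ratio = 4.5 / 1.5 = 3.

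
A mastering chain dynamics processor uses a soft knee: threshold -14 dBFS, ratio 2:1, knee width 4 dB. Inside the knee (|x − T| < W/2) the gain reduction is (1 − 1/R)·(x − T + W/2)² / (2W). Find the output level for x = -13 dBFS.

-13.5625 dBFS

x − T + W/2 = -13 − (-14) + 2 = 3.
GR = (1 − 1/2) × 3² / 8 = 0.5 × 9 / 8 = 0.5625 dB.
Output = -13 − 0.5625 = -13.5625 dBFS.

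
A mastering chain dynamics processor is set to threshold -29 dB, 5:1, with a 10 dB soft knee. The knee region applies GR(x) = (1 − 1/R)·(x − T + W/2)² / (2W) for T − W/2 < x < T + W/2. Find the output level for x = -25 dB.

-28.24 dB

x − T + W/2 = -25 − (-29) + 5 = 9.
GR = (1 − 1/5) × 9² / 20 = 0.8 × 81 / 20 = 3.24 dB.
Output = -25 − 3.24 = -28.24 dB.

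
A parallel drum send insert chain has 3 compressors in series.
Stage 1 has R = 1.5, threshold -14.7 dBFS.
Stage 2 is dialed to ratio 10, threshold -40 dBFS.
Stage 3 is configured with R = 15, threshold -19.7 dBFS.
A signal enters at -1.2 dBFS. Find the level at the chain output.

Stage 1: overshoot 13.5 dB → 13.5/1.5 = 9 dB → -5.7 dBFS.
Stage 2: -5.7 dBFS is 34.3 dB over -40 dBFS; at 10:1 that becomes 3.43 dB over, giving -36.57 dBFS.
Stage 3: below threshold (-36.57 ≤ -19.7); passes unchanged; output -36.57 dBFS.

-36.57 dBFS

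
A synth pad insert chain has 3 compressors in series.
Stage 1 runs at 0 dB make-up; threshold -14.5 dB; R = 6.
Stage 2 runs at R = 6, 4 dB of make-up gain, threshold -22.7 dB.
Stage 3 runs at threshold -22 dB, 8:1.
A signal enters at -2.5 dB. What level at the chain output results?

Stage 1: 12 dB above -14.5 dB, reduced 6:1 to 2 dB above → -12.5 dB.
Stage 2: -12.5 dB is 10.2 dB over -22.7 dB; at 6:1 that becomes 1.7 dB over, giving -21 dB; +4 dB make-up → -17 dB.
Stage 3: overshoot 5 dB → 5/8 = 0.625 dB → -21.375 dB.

-21.375 dB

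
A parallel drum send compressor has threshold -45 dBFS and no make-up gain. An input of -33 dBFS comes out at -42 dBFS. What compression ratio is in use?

Input overshoot = -33 − (-45) = 12 dB; output overshoot = -42 − (-45) = 3 dB.
Ratio = 12 / 3 = 4.

4:1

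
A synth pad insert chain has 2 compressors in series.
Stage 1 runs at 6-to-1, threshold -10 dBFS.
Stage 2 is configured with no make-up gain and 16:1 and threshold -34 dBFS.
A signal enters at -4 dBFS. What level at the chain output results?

-32.4375 dBFS

Stage 1: overshoot 6 dB → 6/6 = 1 dB → -9 dBFS.
Stage 2: 25 dB above -34 dBFS, reduced 16:1 to 1.5625 dB above → -32.4375 dBFS.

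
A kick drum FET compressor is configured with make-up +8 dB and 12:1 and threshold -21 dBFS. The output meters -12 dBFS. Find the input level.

-9 dBFS

Remove make-up: -12 − 8 = -20 dBFS.
Post-compression overshoot = -20 − (-21) = 1 dB.
Undo the ratio: input overshoot = 1 × 12 = 12 dB, giving input = -9 dBFS.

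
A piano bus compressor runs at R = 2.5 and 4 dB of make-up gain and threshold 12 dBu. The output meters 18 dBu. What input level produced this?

17 dBu

Before make-up, the level was 18 − 4 = 14 dBu.
Post-compression overshoot = 14 − 12 = 2 dB.
Input overshoot = R × output overshoot = 5 dB → input = 12 + 5 = 17 dBu.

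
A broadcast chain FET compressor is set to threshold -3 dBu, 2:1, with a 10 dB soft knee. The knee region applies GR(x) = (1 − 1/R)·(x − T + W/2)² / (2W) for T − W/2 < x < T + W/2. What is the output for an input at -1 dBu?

x − T + W/2 = -1 − (-3) + 5 = 7.
GR = (1 − 1/2) × 7² / 20 = 0.5 × 49 / 20 = 1.225 dB.
Output = -1 − 1.225 = -2.225 dBu.

-2.225 dBu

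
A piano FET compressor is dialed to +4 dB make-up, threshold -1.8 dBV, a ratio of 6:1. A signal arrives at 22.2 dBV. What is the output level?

6.2 dBV

22.2 dBV sits 24 dB over threshold.
The 24 dB excess becomes 4 dB after 6:1 reduction.
That puts the output at 2.2 dBV; make-up adds 4 dB, giving 6.2 dBV.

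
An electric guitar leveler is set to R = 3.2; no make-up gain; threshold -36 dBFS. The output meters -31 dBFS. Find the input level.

Post-compression overshoot = -31 − (-36) = 5 dB.
Undo the ratio: input overshoot = 5 × 3.2 = 16 dB, giving input = -20 dBFS.

-20 dBFS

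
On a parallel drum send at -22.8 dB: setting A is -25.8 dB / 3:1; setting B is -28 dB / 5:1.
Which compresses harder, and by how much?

B, by 2.16 dB

A: overshoot 3 dB → output overshoot 1 dB → GR 2 dB.
B: overshoot 5.2 dB → output overshoot 1.04 dB → GR 4.16 dB.
Difference: 2.16 dB in favour of B.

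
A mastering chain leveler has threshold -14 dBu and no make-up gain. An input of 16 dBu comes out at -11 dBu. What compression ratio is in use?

10:1

Input overshoot = 16 − (-14) = 30 dB; output overshoot = -11 − (-14) = 3 dB.
Ratio = 30 / 3 = 10.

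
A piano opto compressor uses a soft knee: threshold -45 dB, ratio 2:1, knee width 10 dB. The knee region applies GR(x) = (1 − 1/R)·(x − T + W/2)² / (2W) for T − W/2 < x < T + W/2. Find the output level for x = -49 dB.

x − T + W/2 = -49 − (-45) + 5 = 1.
GR = (1 − 1/2) × 1² / 20 = 0.5 × 1 / 20 = 0.025 dB.
Output = -49 − 0.025 = -49.025 dB.

-49.025 dB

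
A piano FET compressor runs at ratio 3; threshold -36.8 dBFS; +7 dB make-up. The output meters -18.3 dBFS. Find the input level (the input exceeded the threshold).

-2.3 dBFS

Remove make-up: -18.3 − 7 = -25.3 dBFS.
That's 11.5 dB above the -36.8 dBFS threshold.
Undo the ratio: input overshoot = 11.5 × 3 = 34.5 dB, giving input = -2.3 dBFS.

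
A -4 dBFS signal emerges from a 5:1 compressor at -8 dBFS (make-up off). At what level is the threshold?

Let T be the threshold. Output overshoot = (input overshoot)/R, so -8 − T = (-4 − T)/5.
5·(-8 − T) = -4 − T → 4·T = -40 − (-4) = -36.
T = -36/4 = -9 dBFS.

-9 dBFS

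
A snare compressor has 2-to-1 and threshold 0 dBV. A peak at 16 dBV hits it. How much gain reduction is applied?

8 dB

16 dBV exceeds the threshold by 16 dB.
After 2:1 compression the overshoot becomes 16/2 = 8 dB.
Gain reduction = 16 − 8 = 8 dB.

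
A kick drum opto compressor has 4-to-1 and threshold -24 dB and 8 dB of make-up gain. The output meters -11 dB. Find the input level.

Remove make-up: -11 − 8 = -19 dB.
The compressed level sits -19 − (-24) = 5 dB over threshold.
Input overshoot = R × output overshoot = 20 dB → input = -24 + 20 = -4 dB.

-4 dB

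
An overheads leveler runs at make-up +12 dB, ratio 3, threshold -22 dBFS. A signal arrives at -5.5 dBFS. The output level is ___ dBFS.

The input is 16.5 dB above the -22 dBFS threshold.
3:1 compression reduces that to 16.5/3 = 5.5 dB over.
That puts the output at -16.5 dBFS; make-up adds 12 dB, giving -4.5 dBFS.

-4.5 dBFS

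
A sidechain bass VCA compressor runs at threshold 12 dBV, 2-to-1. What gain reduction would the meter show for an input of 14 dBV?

1 dB

The signal is 2 dB above threshold.
At 2:1, output sits 2/2 = 1 dB above threshold.
So the signal is attenuated by 2 − 1 = 1 dB.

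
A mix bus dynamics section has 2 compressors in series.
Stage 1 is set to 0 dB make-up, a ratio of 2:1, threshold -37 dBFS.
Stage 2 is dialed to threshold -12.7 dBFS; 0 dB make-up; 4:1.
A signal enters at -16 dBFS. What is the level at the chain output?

-26.5 dBFS

Stage 1: -16 dBFS is 21 dB over -37 dBFS; at 2:1 that becomes 10.5 dB over, giving -26.5 dBFS.
Stage 2: -26.5 dBFS ≤ -12.7 dBFS, so stage 2 doesn't engage; output -26.5 dBFS.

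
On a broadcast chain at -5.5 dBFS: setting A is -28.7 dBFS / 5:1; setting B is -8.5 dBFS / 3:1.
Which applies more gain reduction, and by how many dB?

A, by 16.56 dB

A: overshoot 23.2 dB → output overshoot 4.64 dB → GR 18.56 dB.
B: overshoot 3 dB → output overshoot 1 dB → GR 2 dB.
Difference: 16.56 dB in favour of A.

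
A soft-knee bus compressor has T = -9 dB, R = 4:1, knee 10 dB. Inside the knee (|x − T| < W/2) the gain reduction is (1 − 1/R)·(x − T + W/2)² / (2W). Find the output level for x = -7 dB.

-8.8375 dB

x − T + W/2 = -7 − (-9) + 5 = 7.
GR = (1 − 1/4) × 7² / 20 = 0.75 × 49 / 20 = 1.8375 dB.
Output = -7 − 1.8375 = -8.8375 dB.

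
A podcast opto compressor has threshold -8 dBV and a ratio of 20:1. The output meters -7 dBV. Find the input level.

Post-compression overshoot = -7 − (-8) = 1 dB.
Input overshoot = R × output overshoot = 20 dB → input = -8 + 20 = 12 dBV.

12 dBV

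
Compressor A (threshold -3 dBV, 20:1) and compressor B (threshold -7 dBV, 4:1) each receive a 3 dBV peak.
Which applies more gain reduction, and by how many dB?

B, by 1.8 dB

A: GR = 6 − 6/20 = 5.7 dB.
B: GR = 10 − 10/4 = 7.5 dB.
B reduces 1.8 dB more.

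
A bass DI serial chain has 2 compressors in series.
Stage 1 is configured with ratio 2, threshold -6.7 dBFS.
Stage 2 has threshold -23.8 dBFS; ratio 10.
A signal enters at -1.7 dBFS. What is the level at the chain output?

Stage 1: overshoot 5 dB → 5/2 = 2.5 dB → -4.2 dBFS.
Stage 2: overshoot 19.6 dB → 19.6/10 = 1.96 dB → -21.84 dBFS.

-21.84 dBFS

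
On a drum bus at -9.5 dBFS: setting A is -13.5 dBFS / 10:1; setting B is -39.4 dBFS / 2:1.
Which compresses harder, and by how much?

B, by 11.35 dB

A: 4 dB over, compressed to 0.4 dB over, so 3.6 dB of GR.
B: 29.9 dB over, compressed to 14.95 dB over, so 14.95 dB of GR.
B applies 11.35 dB more gain reduction.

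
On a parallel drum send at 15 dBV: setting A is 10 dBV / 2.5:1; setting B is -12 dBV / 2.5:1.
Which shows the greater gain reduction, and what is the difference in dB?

B, by 13.2 dB

A: overshoot 5 dB → output overshoot 2 dB → GR 3 dB.
B: overshoot 27 dB → output overshoot 10.8 dB → GR 16.2 dB.
B applies 13.2 dB more gain reduction.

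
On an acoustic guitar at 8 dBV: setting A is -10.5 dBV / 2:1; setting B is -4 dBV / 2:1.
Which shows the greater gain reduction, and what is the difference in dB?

A: 18.5 dB over, compressed to 9.25 dB over, so 9.25 dB of GR.
B: 12 dB over, compressed to 6 dB over, so 6 dB of GR.
A applies 3.25 dB more gain reduction.

A, by 3.25 dB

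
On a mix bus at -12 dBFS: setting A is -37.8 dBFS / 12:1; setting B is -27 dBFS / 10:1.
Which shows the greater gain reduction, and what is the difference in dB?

A: GR = 25.8 − 25.8/12 = 23.65 dB.
B: GR = 15 − 15/10 = 13.5 dB.
A applies 10.15 dB more gain reduction.

A, by 10.15 dB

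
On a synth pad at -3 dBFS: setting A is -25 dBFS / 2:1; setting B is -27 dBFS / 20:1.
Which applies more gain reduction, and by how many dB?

A: overshoot 22 dB → output overshoot 11 dB → GR 11 dB.
B: overshoot 24 dB → output overshoot 1.2 dB → GR 22.8 dB.
B reduces 11.8 dB more.

B, by 11.8 dB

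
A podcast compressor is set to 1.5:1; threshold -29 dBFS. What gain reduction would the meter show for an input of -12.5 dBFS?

-12.5 dBFS exceeds the threshold by 16.5 dB.
After 1.5:1 compression the overshoot becomes 16.5/1.5 = 11 dB.
GR = overshoot in − overshoot out = 16.5 − 11 = 5.5 dB.

5.5 dB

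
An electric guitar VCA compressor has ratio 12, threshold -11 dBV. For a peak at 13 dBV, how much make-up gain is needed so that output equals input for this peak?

The peak compresses to -11 + 24/12 = -9 dBV.
To reach 13 dBV requires 13 − (-9) = 22 dB of make-up.

22 dB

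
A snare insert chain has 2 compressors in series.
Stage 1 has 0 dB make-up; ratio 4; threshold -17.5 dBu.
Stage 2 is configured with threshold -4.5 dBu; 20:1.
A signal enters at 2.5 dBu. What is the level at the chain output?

-12.5 dBu

Stage 1: overshoot 20 dB → 20/4 = 5 dB → -12.5 dBu.
Stage 2: below threshold (-12.5 ≤ -4.5); passes unchanged; output -12.5 dBu.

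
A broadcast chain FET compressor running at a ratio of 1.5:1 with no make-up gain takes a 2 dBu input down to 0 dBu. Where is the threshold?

Let T be the threshold. Output overshoot = (input overshoot)/R, so 0 − T = (2 − T)/1.5.
1.5·(0 − T) = 2 − T → 0.5·T = 0 − 2 = -2.
T = -2/0.5 = -4 dBu.

-4 dBu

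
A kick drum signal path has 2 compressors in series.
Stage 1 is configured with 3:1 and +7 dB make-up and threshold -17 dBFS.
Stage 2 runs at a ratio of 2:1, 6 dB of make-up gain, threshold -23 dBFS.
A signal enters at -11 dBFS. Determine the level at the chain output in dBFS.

-9.5 dBFS

Stage 1: overshoot 6 dB → 6/3 = 2 dB → -15 dBFS; +7 dB make-up → -8 dBFS.
Stage 2: overshoot 15 dB → 15/2 = 7.5 dB → -15.5 dBFS; +6 dB make-up → -9.5 dBFS.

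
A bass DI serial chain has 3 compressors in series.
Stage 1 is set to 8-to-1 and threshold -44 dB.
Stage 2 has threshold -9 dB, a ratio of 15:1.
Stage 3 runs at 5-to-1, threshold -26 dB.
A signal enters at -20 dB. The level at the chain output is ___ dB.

Stage 1: overshoot 24 dB → 24/8 = 3 dB → -41 dB.
Stage 2: -41 dB ≤ -9 dB, so stage 2 doesn't engage; output -41 dB.
Stage 3: -41 dB is at or below the -26 dB threshold — no compression; output -41 dB.

-41 dB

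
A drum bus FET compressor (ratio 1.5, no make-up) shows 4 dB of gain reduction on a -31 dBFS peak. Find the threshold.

Let T be the threshold. Output overshoot = (input overshoot)/R, so -35 − T = (-31 − T)/1.5.
1.5·(-35 − T) = -31 − T → 0.5·T = -52.5 − (-31) = -21.5.
T = -21.5/0.5 = -43 dBFS.

-43 dBFS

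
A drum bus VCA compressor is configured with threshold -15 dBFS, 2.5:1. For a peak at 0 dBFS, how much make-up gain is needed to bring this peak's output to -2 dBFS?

7 dB

The peak compresses to -15 + 15/2.5 = -9 dBFS.
To reach -2 dBFS requires -2 − (-9) = 7 dB of make-up.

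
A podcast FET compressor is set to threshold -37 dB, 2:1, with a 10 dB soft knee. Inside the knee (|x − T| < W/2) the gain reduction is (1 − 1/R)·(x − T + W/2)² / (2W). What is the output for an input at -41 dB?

x − T + W/2 = -41 − (-37) + 5 = 1.
GR = (1 − 1/2) × 1² / 20 = 0.5 × 1 / 20 = 0.025 dB.
Output = -41 − 0.025 = -41.025 dB.

-41.025 dB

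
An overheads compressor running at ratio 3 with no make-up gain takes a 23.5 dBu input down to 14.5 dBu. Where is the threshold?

Gain reduction = 23.5 − 14.5 = 9 dB; output overshoot = GR / (R − 1) = 9 / 2 = 4.5 dB.
Threshold = output − output overshoot = 14.5 − 4.5 = 10 dBu.

10 dBu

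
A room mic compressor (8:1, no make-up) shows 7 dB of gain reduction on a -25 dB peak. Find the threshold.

Input is 8 dB above T (since output overshoot × R = input overshoot: (-32 − T)·8 = -25 − T gives T = -33 dB).
Check: -33 + (-25 − (-33))/8 = -33 + 1 = -32 dB. ✓

-33 dB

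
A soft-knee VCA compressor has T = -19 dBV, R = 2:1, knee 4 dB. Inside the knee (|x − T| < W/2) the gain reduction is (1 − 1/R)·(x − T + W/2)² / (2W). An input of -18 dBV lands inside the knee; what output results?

-18.5625 dBV

x − T + W/2 = -18 − (-19) + 2 = 3.
GR = (1 − 1/2) × 3² / 8 = 0.5 × 9 / 8 = 0.5625 dB.
Output = -18 − 0.5625 = -18.5625 dBV.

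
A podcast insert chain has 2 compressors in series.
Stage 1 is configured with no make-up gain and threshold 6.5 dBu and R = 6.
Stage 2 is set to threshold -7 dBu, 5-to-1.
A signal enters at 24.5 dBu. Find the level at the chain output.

Stage 1: overshoot 18 dB → 18/6 = 3 dB → 9.5 dBu.
Stage 2: overshoot 16.5 dB → 16.5/5 = 3.3 dB → -3.7 dBu.

-3.7 dBu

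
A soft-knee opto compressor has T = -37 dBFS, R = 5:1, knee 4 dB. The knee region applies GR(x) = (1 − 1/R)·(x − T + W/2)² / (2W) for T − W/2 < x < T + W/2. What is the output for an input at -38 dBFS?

-38.1 dBFS

x − T + W/2 = -38 − (-37) + 2 = 1.
GR = (1 − 1/5) × 1² / 8 = 0.8 × 1 / 8 = 0.1 dB.
Output = -38 − 0.1 = -38.1 dBFS.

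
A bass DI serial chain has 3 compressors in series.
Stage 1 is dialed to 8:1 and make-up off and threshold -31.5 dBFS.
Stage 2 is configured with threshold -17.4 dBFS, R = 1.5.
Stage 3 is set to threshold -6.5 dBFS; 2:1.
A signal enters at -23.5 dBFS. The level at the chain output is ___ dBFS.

-30.5 dBFS

Stage 1: -23.5 dBFS is 8 dB over -31.5 dBFS; at 8:1 that becomes 1 dB over, giving -30.5 dBFS.
Stage 2: below threshold (-30.5 ≤ -17.4); passes unchanged; output -30.5 dBFS.
Stage 3: below threshold (-30.5 ≤ -6.5); passes unchanged; output -30.5 dBFS.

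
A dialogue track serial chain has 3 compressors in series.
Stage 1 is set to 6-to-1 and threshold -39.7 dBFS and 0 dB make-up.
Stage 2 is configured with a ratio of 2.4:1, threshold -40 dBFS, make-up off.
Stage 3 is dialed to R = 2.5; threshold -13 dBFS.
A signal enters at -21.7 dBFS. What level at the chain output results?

Stage 1: overshoot 18 dB → 18/6 = 3 dB → -36.7 dBFS.
Stage 2: overshoot 3.3 dB → 3.3/2.4 = 1.375 dB → -38.625 dBFS.
Stage 3: -38.625 dBFS ≤ -13 dBFS, so stage 3 doesn't engage; output -38.625 dBFS.

-38.625 dBFS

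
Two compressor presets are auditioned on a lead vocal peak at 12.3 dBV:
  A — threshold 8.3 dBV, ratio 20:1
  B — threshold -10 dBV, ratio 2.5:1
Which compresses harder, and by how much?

A: overshoot 4 dB → output overshoot 0.2 dB → GR 3.8 dB.
B: overshoot 22.3 dB → output overshoot 8.92 dB → GR 13.38 dB.
B applies 9.58 dB more gain reduction.

B, by 9.58 dB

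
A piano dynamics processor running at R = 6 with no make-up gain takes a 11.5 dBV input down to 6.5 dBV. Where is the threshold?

Gain reduction = 11.5 − 6.5 = 5 dB; output overshoot = GR / (R − 1) = 5 / 5 = 1 dB.
Threshold = output − output overshoot = 6.5 − 1 = 5.5 dBV.

5.5 dBV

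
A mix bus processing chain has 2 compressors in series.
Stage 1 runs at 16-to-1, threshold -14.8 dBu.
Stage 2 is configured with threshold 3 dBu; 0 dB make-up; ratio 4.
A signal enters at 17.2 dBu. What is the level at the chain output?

Stage 1: 32 dB above -14.8 dBu, reduced 16:1 to 2 dB above → -12.8 dBu.
Stage 2: below threshold (-12.8 ≤ 3); passes unchanged; output -12.8 dBu.

-12.8 dBu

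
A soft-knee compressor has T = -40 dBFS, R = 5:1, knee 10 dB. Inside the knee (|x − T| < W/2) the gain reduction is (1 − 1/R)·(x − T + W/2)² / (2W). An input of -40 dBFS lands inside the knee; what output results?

-41 dBFS

x − T + W/2 = -40 − (-40) + 5 = 5.
GR = (1 − 1/5) × 5² / 20 = 0.8 × 25 / 20 = 1 dB.
Output = -40 − 1 = -41 dBFS.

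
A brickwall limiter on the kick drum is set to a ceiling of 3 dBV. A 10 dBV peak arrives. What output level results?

The limiter clamps the peak to its 3 dBV ceiling.

3 dBV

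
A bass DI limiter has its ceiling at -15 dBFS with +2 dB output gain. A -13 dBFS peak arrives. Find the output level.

A brickwall limiter is an ∞:1 compressor: any input above the ceiling is clamped to -15 dBFS.
Output gain then adds 2 dB: -15 + 2 = -13 dBFS.

-13 dBFS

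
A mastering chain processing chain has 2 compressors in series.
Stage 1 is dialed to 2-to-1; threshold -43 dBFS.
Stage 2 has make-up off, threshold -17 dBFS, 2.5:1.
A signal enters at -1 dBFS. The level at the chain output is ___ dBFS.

-22 dBFS

Stage 1: 42 dB above -43 dBFS, reduced 2:1 to 21 dB above → -22 dBFS.
Stage 2: -22 dBFS is at or below the -17 dBFS threshold — no compression; output -22 dBFS.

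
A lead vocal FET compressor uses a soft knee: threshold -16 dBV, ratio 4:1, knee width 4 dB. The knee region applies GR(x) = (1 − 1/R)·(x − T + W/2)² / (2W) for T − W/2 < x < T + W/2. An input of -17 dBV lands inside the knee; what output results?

-17.09375 dBV

x − T + W/2 = -17 − (-16) + 2 = 1.
GR = (1 − 1/4) × 1² / 8 = 0.75 × 1 / 8 = 0.09375 dB.
Output = -17 − 0.09375 = -17.09375 dBV.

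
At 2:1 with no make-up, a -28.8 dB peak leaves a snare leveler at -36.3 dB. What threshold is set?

Gain reduction = -28.8 − (-36.3) = 7.5 dB; output overshoot = GR / (R − 1) = 7.5 / 1 = 7.5 dB.
Threshold = output − output overshoot = -36.3 − 7.5 = -43.8 dB.

-43.8 dB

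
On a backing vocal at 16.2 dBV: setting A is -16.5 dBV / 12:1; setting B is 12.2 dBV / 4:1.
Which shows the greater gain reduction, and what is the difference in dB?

A: 32.7 dB over, compressed to 2.725 dB over, so 29.975 dB of GR.
B: 4 dB over, compressed to 1 dB over, so 3 dB of GR.
A reduces 26.975 dB more.

A, by 26.975 dB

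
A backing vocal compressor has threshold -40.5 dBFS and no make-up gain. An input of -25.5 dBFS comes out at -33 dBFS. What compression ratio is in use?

Input overshoot = -25.5 − (-40.5) = 15 dB; output overshoot = -33 − (-40.5) = 7.5 dB.
Ratio = 15 / 7.5 = 2.

2:1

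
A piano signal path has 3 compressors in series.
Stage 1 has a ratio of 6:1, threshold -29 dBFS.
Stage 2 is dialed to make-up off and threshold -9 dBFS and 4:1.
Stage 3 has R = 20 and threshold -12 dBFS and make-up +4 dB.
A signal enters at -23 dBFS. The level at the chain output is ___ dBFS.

-24 dBFS

Stage 1: overshoot 6 dB → 6/6 = 1 dB → -28 dBFS.
Stage 2: below threshold (-28 ≤ -9); passes unchanged; output -28 dBFS.
Stage 3: -28 dBFS ≤ -12 dBFS, so stage 3 doesn't engage; make-up brings it to -24 dBFS.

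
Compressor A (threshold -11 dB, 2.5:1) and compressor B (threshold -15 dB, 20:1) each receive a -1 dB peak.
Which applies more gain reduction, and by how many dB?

A: GR = 10 − 10/2.5 = 6 dB.
B: GR = 14 − 14/20 = 13.3 dB.
Difference: 7.3 dB in favour of B.

B, by 7.3 dB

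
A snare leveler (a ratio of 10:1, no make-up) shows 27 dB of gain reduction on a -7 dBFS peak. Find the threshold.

-37 dBFS

Let T be the threshold. Output overshoot = (input overshoot)/R, so -34 − T = (-7 − T)/10.
10·(-34 − T) = -7 − T → 9·T = -340 − (-7) = -333.
T = -333/9 = -37 dBFS.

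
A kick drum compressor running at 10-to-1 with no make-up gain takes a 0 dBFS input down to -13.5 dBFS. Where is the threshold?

-15 dBFS

Input is 15 dB above T (since output overshoot × R = input overshoot: (-13.5 − T)·10 = 0 − T gives T = -15 dBFS).
Check: -15 + (0 − (-15))/10 = -15 + 1.5 = -13.5 dBFS. ✓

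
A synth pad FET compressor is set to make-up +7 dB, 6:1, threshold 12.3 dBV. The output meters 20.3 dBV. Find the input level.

18.3 dBV

Remove make-up: 20.3 − 7 = 13.3 dBV.
Post-compression overshoot = 13.3 − 12.3 = 1 dB.
Before 6:1 compression the overshoot was 1 × 6 = 6 dB, so input = 12.3 + 6 = 18.3 dBV.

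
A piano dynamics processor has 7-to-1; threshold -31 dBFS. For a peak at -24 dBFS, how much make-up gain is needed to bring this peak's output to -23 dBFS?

Without make-up, output = threshold + overshoot/7 = -31 + 1 = -30 dBFS.
Gap to target: 7 dB.

7 dB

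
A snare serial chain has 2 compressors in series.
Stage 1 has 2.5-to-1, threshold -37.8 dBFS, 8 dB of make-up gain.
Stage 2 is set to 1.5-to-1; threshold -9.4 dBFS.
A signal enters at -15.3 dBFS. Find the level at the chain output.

-20.8 dBFS

Stage 1: -15.3 dBFS is 22.5 dB over -37.8 dBFS; at 2.5:1 that becomes 9 dB over, giving -28.8 dBFS; +8 dB make-up → -20.8 dBFS.
Stage 2: -20.8 dBFS is at or below the -9.4 dBFS threshold — no compression; output -20.8 dBFS.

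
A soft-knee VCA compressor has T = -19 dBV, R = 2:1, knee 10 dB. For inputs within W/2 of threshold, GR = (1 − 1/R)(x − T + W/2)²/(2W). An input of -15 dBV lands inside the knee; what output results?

-17.025 dBV

x − T + W/2 = -15 − (-19) + 5 = 9.
GR = (1 − 1/2) × 9² / 20 = 0.5 × 81 / 20 = 2.025 dB.
Output = -15 − 2.025 = -17.025 dBV.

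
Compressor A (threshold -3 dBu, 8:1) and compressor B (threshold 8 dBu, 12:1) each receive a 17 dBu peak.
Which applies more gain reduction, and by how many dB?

A, by 9.25 dB

A: GR = 20 − 20/8 = 17.5 dB.
B: GR = 9 − 9/12 = 8.25 dB.
Difference: 9.25 dB in favour of A.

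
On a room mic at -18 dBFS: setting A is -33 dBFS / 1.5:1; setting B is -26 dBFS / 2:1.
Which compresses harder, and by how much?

A: GR = 15 − 15/1.5 = 5 dB.
B: GR = 8 − 8/2 = 4 dB.
A reduces 1 dB more.

A, by 1 dB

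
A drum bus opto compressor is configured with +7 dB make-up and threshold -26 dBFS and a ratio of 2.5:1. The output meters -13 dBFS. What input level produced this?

Before make-up, the level was -13 − 7 = -20 dBFS.
The compressed level sits -20 − (-26) = 6 dB over threshold.
Undo the ratio: input overshoot = 6 × 2.5 = 15 dB, giving input = -11 dBFS.

-11 dBFS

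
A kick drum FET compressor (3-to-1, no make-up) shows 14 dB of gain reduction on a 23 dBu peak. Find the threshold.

2 dBu

Gain reduction = 23 − 9 = 14 dB; output overshoot = GR / (R − 1) = 14 / 2 = 7 dB.
Threshold = output − output overshoot = 9 − 7 = 2 dBu.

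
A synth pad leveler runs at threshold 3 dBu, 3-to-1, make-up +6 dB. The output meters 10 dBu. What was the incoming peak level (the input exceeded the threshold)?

Remove make-up: 10 − 6 = 4 dBu.
Post-compression overshoot = 4 − 3 = 1 dB.
Undo the ratio: input overshoot = 1 × 3 = 3 dB, giving input = 6 dBu.

6 dBu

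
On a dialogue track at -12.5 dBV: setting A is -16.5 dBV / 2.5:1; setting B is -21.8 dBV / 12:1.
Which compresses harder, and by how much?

A: 4 dB over, compressed to 1.6 dB over, so 2.4 dB of GR.
B: 9.3 dB over, compressed to 0.775 dB over, so 8.525 dB of GR.
B applies 6.125 dB more gain reduction.

B, by 6.125 dB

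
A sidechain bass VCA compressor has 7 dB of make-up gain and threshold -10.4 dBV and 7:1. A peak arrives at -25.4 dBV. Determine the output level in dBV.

-18.4 dBV

-25.4 dBV is 15 dB below the -10.4 dBV threshold, so no gain reduction is applied.
Make-up gain adds 7 dB: -25.4 + 7 = -18.4 dBV.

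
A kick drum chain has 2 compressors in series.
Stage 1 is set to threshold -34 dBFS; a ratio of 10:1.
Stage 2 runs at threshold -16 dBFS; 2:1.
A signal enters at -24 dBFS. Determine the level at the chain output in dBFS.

-33 dBFS

Stage 1: 10 dB above -34 dBFS, reduced 10:1 to 1 dB above → -33 dBFS.
Stage 2: -33 dBFS is at or below the -16 dBFS threshold — no compression; output -33 dBFS.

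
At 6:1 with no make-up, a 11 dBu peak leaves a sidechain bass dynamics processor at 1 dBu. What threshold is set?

Gain reduction = 11 − 1 = 10 dB; output overshoot = GR / (R − 1) = 10 / 5 = 2 dB.
Threshold = output − output overshoot = 1 − 2 = -1 dBu.

-1 dBu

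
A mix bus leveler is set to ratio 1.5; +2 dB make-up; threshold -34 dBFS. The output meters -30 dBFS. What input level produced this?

Remove make-up: -30 − 2 = -32 dBFS.
The compressed level sits -32 − (-34) = 2 dB over threshold.
Undo the ratio: input overshoot = 2 × 1.5 = 3 dB, giving input = -31 dBFS.

-31 dBFS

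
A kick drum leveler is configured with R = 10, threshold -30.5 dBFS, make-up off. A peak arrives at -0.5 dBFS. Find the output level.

The input is 30 dB above the -30.5 dBFS threshold.
The 30 dB excess becomes 3 dB after 10:1 reduction.
Output = -30.5 + 3 = -27.5 dBFS.

-27.5 dBFS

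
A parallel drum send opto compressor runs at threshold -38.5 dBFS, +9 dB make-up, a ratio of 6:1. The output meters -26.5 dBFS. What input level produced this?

-20.5 dBFS

Before make-up, the level was -26.5 − 9 = -35.5 dBFS.
Post-compression overshoot = -35.5 − (-38.5) = 3 dB.
Input overshoot = R × output overshoot = 18 dB → input = -38.5 + 18 = -20.5 dBFS.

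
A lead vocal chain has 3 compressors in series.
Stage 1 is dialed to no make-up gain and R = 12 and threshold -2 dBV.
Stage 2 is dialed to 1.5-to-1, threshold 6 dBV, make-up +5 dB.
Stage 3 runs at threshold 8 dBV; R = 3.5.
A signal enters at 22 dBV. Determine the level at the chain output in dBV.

5 dBV

Stage 1: overshoot 24 dB → 24/12 = 2 dB → 0 dBV.
Stage 2: 0 dBV is at or below the 6 dBV threshold — no compression; make-up brings it to 5 dBV.
Stage 3: below threshold (5 ≤ 8); passes unchanged; output 5 dBV.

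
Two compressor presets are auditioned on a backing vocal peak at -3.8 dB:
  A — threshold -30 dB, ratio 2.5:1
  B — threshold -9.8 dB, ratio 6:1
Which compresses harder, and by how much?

A: 26.2 dB over, compressed to 10.48 dB over, so 15.72 dB of GR.
B: 6 dB over, compressed to 1 dB over, so 5 dB of GR.
A reduces 10.72 dB more.

A, by 10.72 dB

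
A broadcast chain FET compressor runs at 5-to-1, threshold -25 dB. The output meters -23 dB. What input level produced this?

-15 dB

Post-compression overshoot = -23 − (-25) = 2 dB.
Before 5:1 compression the overshoot was 2 × 5 = 10 dB, so input = -25 + 10 = -15 dB.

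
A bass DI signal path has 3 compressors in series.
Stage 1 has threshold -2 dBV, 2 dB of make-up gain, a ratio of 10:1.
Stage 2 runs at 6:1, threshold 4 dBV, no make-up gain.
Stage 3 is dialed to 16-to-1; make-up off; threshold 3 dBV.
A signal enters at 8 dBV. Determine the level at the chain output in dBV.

1 dBV

Stage 1: 10 dB above -2 dBV, reduced 10:1 to 1 dB above → -1 dBV; +2 dB make-up → 1 dBV.
Stage 2: below threshold (1 ≤ 4); passes unchanged; output 1 dBV.
Stage 3: 1 dBV is at or below the 3 dBV threshold — no compression; output 1 dBV.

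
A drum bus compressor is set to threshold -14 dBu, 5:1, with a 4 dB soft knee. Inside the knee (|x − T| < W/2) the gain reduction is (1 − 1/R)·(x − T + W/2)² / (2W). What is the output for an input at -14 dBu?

-14.4 dBu

x − T + W/2 = -14 − (-14) + 2 = 2.
GR = (1 − 1/5) × 2² / 8 = 0.8 × 4 / 8 = 0.4 dB.
Output = -14 − 0.4 = -14.4 dBu.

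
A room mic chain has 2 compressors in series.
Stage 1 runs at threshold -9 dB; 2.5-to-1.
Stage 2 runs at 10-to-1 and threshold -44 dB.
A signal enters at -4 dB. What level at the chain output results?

Stage 1: 5 dB above -9 dB, reduced 2.5:1 to 2 dB above → -7 dB.
Stage 2: 37 dB above -44 dB, reduced 10:1 to 3.7 dB above → -40.3 dB.

-40.3 dB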